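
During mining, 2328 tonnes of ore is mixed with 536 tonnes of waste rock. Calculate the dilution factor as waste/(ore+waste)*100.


18.7151%

Total material = ore + waste
= 2328 + 536 = 2864 tonnes
Dilution = waste / total * 100
= 536 / 2864 * 100
= 0.187150838 * 100
= 18.7151%


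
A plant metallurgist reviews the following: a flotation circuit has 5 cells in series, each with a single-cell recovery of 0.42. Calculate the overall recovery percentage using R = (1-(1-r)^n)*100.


93.4364%

Complement of single-cell recovery:
1 - r = 1 - 0.42 = 0.58
Raise to power n:
(1 - r)^5 = 0.58^5 = 0.0656356768
Overall recovery:
R = (1 - 0.0656356768) * 100
= 93.4364%


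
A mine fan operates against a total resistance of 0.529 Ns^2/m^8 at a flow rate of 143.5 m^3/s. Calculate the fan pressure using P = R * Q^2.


10893.3003 Pa

Compute Q^2:
Q^2 = 143.5^2 = 20592.25
Compute pressure:
P = R * Q^2 = 0.529 * 20592.25
= 10893.3003 Pa


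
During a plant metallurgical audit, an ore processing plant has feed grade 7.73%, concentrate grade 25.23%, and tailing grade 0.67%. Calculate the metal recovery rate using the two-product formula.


Using the two-product formula:
R = 100 * c * (f - t) / (f * (c - t))
Numerator = 100 * 25.23 * (7.73 - 0.67)
= 100 * 25.23 * 7.06
= 17812.38
Denominator = 7.73 * (25.23 - 0.67)
= 7.73 * 24.56
= 189.8488
R = 17812.38 / 189.8488
= 93.824%

93.824%


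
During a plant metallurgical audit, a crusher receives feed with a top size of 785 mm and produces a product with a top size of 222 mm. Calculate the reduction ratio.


3.536

Reduction ratio = feed size / product size
= 785 / 222
= 3.536


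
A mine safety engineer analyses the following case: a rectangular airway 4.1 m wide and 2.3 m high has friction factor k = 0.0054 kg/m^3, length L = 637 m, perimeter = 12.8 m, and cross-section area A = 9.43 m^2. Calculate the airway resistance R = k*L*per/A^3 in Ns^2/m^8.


Compute the numerator:
k * L * per = 0.0054 * 637 * 12.8
= 44.02944
Compute the denominator:
A^3 = 9.43^3 = 838.561807
Resistance:
R = 44.02944 / 838.561807
= 0.0525 Ns^2/m^8

0.0525 Ns^2/m^8


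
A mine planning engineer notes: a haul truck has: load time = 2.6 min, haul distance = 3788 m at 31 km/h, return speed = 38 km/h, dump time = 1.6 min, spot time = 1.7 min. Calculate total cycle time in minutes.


19.2127 min

Convert haul speed to m/min: 31 * 1000/60 = 516.6666667 m/min
Haul time = 3788 / 516.6666667 = 7.331612903 min
Convert return speed to m/min: 38 * 1000/60 = 633.3333333 m/min
Return time = 3788 / 633.3333333 = 5.981052632 min
Total cycle time:
= 2.6 + 7.331612903 + 1.6 + 5.981052632 + 1.7
= 19.2127 min


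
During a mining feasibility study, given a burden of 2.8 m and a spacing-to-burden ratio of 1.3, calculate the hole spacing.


3.64 m

Spacing = burden * ratio
= 2.8 * 1.3
= 3.64 m


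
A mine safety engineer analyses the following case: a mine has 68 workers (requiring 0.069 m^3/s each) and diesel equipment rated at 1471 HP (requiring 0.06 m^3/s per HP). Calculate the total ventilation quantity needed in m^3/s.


92.952 m^3/s

Airflow for workers:
Q_people = 68 * 0.069 = 4.692 m^3/s
Airflow for diesel equipment:
Q_diesel = 1471 * 0.06 = 88.26 m^3/s
Total ventilation:
Q_total = 4.692 + 88.26
= 92.952 m^3/s


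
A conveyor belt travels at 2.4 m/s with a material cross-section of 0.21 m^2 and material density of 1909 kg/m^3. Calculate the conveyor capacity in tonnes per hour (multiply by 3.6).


Volumetric flow = speed * area
= 2.4 * 0.21 = 0.504 m^3/s
Mass flow = volumetric * density
= 0.504 * 1909 = 962.136 kg/s
Convert to t/h: multiply by 3.6
Capacity = 962.136 * 3.6
= 3463.6896 t/h

3463.6896 t/h


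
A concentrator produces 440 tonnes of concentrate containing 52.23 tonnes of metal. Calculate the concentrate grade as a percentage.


11.8705%

Grade = (metal in concentrate / concentrate mass) * 100
= (52.23 / 440) * 100
= 0.1187045455 * 100
= 11.8705%


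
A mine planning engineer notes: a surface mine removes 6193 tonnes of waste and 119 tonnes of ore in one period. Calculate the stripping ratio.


Stripping ratio = waste tonnage / ore tonnage
= 6193 / 119
= 52.042

52.042


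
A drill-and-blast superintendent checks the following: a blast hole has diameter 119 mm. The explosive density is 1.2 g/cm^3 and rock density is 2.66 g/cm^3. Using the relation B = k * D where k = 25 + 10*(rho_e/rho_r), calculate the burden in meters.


3.5118 m

First, compute k:
rho_e / rho_r = 1.2 / 2.66 = 0.4511278195
k = 25 + 10 * 0.4511278195 = 29.5112782
Then, compute burden:
B = k * D / 1000 = 29.5112782 * 119 / 1000
= 3511.842105 / 1000
= 3.5118 m


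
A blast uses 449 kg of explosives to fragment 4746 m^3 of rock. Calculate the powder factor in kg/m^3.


0.0946 kg/m^3

Powder factor = explosive mass / rock volume
= 449 / 4746
= 0.0946 kg/m^3


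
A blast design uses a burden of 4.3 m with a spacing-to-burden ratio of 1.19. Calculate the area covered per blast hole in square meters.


22.0031 m^2

First, find the spacing:
Spacing = burden * ratio = 4.3 * 1.19
= 5.117 m
Then, calculate the area:
Area = burden * spacing = 4.3 * 5.117
= 22.0031 m^2


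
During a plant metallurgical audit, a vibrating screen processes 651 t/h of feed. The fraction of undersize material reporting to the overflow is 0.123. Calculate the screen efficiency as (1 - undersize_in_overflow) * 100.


Screen efficiency = (1 - fraction of undersize in overflow) * 100
= (1 - 0.123) * 100
= 0.877 * 100
= 87.7%

87.7%


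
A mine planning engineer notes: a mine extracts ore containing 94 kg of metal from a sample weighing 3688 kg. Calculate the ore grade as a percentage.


Ore grade = (metal mass / ore mass) * 100
= (94 / 3688) * 100
= 0.02548806941 * 100
= 2.5488%

2.5488%


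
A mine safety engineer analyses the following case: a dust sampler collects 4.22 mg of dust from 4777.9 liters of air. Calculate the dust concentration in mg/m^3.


Convert liters to m^3: 1 m^3 = 1000 L
Concentration = mass / volume * 1000
= 4.22 / 4777.9 * 1000
= 0.0008832332196 * 1000
= 0.8832 mg/m^3

0.8832 mg/m^3


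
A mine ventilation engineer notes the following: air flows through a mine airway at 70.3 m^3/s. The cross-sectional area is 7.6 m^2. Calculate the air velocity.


9.25 m/s

Velocity = flow rate / cross-sectional area
= 70.3 / 7.6
= 9.25 m/s


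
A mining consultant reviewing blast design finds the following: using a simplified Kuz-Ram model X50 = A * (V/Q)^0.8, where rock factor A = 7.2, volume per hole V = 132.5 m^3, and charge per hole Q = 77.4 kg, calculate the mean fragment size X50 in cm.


Compute V/Q:
V/Q = 132.5 / 77.4 = 1.711886305
Raise to the power 0.8:
(V/Q)^0.8 = 1.711886305^0.8 = 1.537375423
Multiply by A:
X50 = 7.2 * 1.537375423
= 11.0691 cm

11.0691 cm


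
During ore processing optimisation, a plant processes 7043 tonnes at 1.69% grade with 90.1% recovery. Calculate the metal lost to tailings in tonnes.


11.7836 tonnes

Total metal in feed:
= 7043 * 1.69 / 100 = 119.0267 tonnes
Metal recovered:
= 119.0267 * 90.1 / 100 = 107.2430567 tonnes
Metal lost to tailings:
= 119.0267 - 107.2430567
= 11.7836 tonnes


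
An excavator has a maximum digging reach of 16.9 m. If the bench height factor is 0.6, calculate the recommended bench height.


10.14 m

Bench height = reach * factor
= 16.9 * 0.6
= 10.14 m


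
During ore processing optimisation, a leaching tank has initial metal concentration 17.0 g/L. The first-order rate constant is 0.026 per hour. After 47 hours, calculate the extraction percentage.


70.536%

Compute the exponent:
-k * t = -0.026 * 47 = -1.222
Remaining concentration:
C = 17.0 * exp(-1.222)
= 17.0 * 0.2946402967
= 5.008885043 g/L
Extracted = 17.0 - 5.008885043 = 11.99111496 g/L
Extraction % = 11.99111496 / 17.0 * 100
= 70.536%


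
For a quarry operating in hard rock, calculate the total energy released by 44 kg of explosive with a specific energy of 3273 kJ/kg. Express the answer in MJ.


144.012 MJ

Energy = mass * specific_energy / 1000
= 44 * 3273 / 1000
= 144012 / 1000
= 144.012 MJ


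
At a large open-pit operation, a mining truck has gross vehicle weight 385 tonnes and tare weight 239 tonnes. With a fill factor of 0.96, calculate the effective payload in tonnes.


Maximum payload = gross - tare
= 385 - 239 = 146 tonnes
Effective payload = max payload * fill factor
= 146 * 0.96
= 140.16 tonnes

140.16 tonnes


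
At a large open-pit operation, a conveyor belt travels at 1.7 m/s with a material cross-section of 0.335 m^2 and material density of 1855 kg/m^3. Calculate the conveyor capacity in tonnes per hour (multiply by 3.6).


Volumetric flow = speed * area
= 1.7 * 0.335 = 0.5695 m^3/s
Mass flow = volumetric * density
= 0.5695 * 1855 = 1056.4225 kg/s
Convert to t/h: multiply by 3.6
Capacity = 1056.4225 * 3.6
= 3803.121 t/h

3803.121 t/h


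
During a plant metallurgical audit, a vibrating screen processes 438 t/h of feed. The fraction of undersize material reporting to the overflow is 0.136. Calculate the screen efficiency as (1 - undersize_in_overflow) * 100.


86.4%

Screen efficiency = (1 - fraction of undersize in overflow) * 100
= (1 - 0.136) * 100
= 0.864 * 100
= 86.4%


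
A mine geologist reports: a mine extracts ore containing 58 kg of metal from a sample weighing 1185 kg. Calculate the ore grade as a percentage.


4.8945%

Ore grade = (metal mass / ore mass) * 100
= (58 / 1185) * 100
= 0.04894514768 * 100
= 4.8945%


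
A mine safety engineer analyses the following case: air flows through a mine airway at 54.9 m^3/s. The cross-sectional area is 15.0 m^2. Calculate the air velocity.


3.66 m/s

Velocity = flow rate / cross-sectional area
= 54.9 / 15.0
= 3.66 m/s


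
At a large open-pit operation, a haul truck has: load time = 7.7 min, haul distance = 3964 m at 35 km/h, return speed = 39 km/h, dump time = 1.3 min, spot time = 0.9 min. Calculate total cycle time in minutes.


Convert haul speed to m/min: 35 * 1000/60 = 583.3333333 m/min
Haul time = 3964 / 583.3333333 = 6.795428571 min
Convert return speed to m/min: 39 * 1000/60 = 650 m/min
Return time = 3964 / 650 = 6.098461538 min
Total cycle time:
= 7.7 + 6.795428571 + 1.3 + 6.098461538 + 0.9
= 22.7939 min

22.7939 min


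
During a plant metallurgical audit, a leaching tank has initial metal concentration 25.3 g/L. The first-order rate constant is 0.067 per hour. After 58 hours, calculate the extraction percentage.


Compute the exponent:
-k * t = -0.067 * 58 = -3.886
Remaining concentration:
C = 25.3 * exp(-3.886)
= 25.3 * 0.0205272912
= 0.5193404674 g/L
Extracted = 25.3 - 0.5193404674 = 24.78065953 g/L
Extraction % = 24.78065953 / 25.3 * 100
= 97.9473%

97.9473%


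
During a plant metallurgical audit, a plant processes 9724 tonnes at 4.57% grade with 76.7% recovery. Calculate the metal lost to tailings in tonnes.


Total metal in feed:
= 9724 * 4.57 / 100 = 444.3868 tonnes
Metal recovered:
= 444.3868 * 76.7 / 100 = 340.8446756 tonnes
Metal lost to tailings:
= 444.3868 - 340.8446756
= 103.5421 tonnes

103.5421 tonnes


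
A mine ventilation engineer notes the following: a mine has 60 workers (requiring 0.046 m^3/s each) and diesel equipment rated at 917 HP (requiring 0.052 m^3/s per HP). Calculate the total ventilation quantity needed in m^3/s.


50.444 m^3/s

Airflow for workers:
Q_people = 60 * 0.046 = 2.76 m^3/s
Airflow for diesel equipment:
Q_diesel = 917 * 0.052 = 47.684 m^3/s
Total ventilation:
Q_total = 2.76 + 47.684
= 50.444 m^3/s


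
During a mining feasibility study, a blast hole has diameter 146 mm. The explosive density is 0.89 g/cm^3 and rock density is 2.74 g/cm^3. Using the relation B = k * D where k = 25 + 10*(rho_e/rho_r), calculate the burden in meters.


4.1242 m

First, compute k:
rho_e / rho_r = 0.89 / 2.74 = 0.3248175182
k = 25 + 10 * 0.3248175182 = 28.24817518
Then, compute burden:
B = k * D / 1000 = 28.24817518 * 146 / 1000
= 4124.233577 / 1000
= 4.1242 m


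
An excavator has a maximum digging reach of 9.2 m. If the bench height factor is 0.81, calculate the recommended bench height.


Bench height = reach * factor
= 9.2 * 0.81
= 7.452 m

7.452 m


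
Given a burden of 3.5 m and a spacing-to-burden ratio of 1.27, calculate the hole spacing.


Spacing = burden * ratio
= 3.5 * 1.27
= 4.445 m

4.445 m


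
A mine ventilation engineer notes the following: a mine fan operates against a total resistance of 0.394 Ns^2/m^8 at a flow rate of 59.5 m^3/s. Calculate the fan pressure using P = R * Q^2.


Compute Q^2:
Q^2 = 59.5^2 = 3540.25
Compute pressure:
P = R * Q^2 = 0.394 * 3540.25
= 1394.8585 Pa

1394.8585 Pa


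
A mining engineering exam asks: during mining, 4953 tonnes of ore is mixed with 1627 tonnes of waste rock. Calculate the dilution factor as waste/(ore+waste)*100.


Total material = ore + waste
= 4953 + 1627 = 6580 tonnes
Dilution = waste / total * 100
= 1627 / 6580 * 100
= 0.2472644377 * 100
= 24.7264%

24.7264%


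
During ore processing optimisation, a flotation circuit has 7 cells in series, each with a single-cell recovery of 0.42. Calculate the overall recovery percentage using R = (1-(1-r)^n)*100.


Complement of single-cell recovery:
1 - r = 1 - 0.42 = 0.58
Raise to power n:
(1 - r)^7 = 0.58^7 = 0.02207984168
Overall recovery:
R = (1 - 0.02207984168) * 100
= 97.792%

97.792%


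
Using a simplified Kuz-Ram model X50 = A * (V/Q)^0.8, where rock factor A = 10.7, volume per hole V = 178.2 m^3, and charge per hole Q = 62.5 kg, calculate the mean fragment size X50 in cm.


Compute V/Q:
V/Q = 178.2 / 62.5 = 2.8512
Raise to the power 0.8:
(V/Q)^0.8 = 2.8512^0.8 = 2.312182692
Multiply by A:
X50 = 10.7 * 2.312182692
= 24.7404 cm

24.7404 cm


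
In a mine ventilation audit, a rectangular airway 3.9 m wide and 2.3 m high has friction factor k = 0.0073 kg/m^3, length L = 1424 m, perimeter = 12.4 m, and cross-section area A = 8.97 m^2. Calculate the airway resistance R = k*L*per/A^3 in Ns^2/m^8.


Compute the numerator:
k * L * per = 0.0073 * 1424 * 12.4
= 128.90048
Compute the denominator:
A^3 = 8.97^3 = 721.734273
Resistance:
R = 128.90048 / 721.734273
= 0.1786 Ns^2/m^8

0.1786 Ns^2/m^8


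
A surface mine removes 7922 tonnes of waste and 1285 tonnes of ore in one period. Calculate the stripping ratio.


6.165

Stripping ratio = waste tonnage / ore tonnage
= 7922 / 1285
= 6.165


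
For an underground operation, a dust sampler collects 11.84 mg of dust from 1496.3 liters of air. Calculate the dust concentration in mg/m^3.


7.9129 mg/m^3

Convert liters to m^3: 1 m^3 = 1000 L
Concentration = mass / volume * 1000
= 11.84 / 1496.3 * 1000
= 0.007912851701 * 1000
= 7.9129 mg/m^3


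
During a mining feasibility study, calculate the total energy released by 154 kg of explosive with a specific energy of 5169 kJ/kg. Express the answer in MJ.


796.026 MJ

Energy = mass * specific_energy / 1000
= 154 * 5169 / 1000
= 796026 / 1000
= 796.026 MJ


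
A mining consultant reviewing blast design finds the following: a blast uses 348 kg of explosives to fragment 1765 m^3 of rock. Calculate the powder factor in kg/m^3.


Powder factor = explosive mass / rock volume
= 348 / 1765
= 0.1972 kg/m^3

0.1972 kg/m^3


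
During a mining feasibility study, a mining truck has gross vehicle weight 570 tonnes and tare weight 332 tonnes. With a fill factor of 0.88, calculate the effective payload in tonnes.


Maximum payload = gross - tare
= 570 - 332 = 238 tonnes
Effective payload = max payload * fill factor
= 238 * 0.88
= 209.44 tonnes

209.44 tonnes


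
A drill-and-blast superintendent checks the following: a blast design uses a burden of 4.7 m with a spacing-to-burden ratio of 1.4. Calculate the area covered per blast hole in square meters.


First, find the spacing:
Spacing = burden * ratio = 4.7 * 1.4
= 6.58 m
Then, calculate the area:
Area = burden * spacing = 4.7 * 6.58
= 30.926 m^2

30.926 m^2


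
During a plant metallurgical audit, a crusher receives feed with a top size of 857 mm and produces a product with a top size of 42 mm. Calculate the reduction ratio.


Reduction ratio = feed size / product size
= 857 / 42
= 20.4048

20.4048


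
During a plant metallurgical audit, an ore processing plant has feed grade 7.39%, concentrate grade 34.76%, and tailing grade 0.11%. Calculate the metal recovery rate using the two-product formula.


98.8242%

Using the two-product formula:
R = 100 * c * (f - t) / (f * (c - t))
Numerator = 100 * 34.76 * (7.39 - 0.11)
= 100 * 34.76 * 7.28
= 25305.28
Denominator = 7.39 * (34.76 - 0.11)
= 7.39 * 34.65
= 256.0635
R = 25305.28 / 256.0635
= 98.8242%


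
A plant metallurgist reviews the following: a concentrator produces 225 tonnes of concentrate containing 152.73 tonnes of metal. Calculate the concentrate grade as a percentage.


Grade = (metal in concentrate / concentrate mass) * 100
= (152.73 / 225) * 100
= 0.6788 * 100
= 67.88%

67.88%


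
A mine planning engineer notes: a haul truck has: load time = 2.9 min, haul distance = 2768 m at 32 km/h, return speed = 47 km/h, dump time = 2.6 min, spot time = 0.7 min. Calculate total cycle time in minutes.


14.9236 min

Convert haul speed to m/min: 32 * 1000/60 = 533.3333333 m/min
Haul time = 2768 / 533.3333333 = 5.19 min
Convert return speed to m/min: 47 * 1000/60 = 783.3333333 m/min
Return time = 2768 / 783.3333333 = 3.533617021 min
Total cycle time:
= 2.9 + 5.19 + 2.6 + 3.533617021 + 0.7
= 14.9236 min


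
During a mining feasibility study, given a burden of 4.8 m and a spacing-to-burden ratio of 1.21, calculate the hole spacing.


Spacing = burden * ratio
= 4.8 * 1.21
= 5.808 m

5.808 m


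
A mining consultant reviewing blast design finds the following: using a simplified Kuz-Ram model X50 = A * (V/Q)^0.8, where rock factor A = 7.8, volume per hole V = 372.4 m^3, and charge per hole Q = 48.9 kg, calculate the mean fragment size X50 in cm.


39.5781 cm

Compute V/Q:
V/Q = 372.4 / 48.9 = 7.615541922
Raise to the power 0.8:
(V/Q)^0.8 = 7.615541922^0.8 = 5.074119027
Multiply by A:
X50 = 7.8 * 5.074119027
= 39.5781 cm


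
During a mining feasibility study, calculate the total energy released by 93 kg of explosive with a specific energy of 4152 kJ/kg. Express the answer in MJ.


Energy = mass * specific_energy / 1000
= 93 * 4152 / 1000
= 386136 / 1000
= 386.136 MJ

386.136 MJ


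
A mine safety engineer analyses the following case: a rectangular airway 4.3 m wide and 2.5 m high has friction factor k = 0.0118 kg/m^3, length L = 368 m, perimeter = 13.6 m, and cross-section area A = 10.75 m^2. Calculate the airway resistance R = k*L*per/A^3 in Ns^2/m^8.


Compute the numerator:
k * L * per = 0.0118 * 368 * 13.6
= 59.05664
Compute the denominator:
A^3 = 10.75^3 = 1242.296875
Resistance:
R = 59.05664 / 1242.296875
= 0.0475 Ns^2/m^8

0.0475 Ns^2/m^8


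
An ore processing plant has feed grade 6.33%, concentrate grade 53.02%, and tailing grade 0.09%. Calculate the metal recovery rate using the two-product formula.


Using the two-product formula:
R = 100 * c * (f - t) / (f * (c - t))
Numerator = 100 * 53.02 * (6.33 - 0.09)
= 100 * 53.02 * 6.24
= 33084.48
Denominator = 6.33 * (53.02 - 0.09)
= 6.33 * 52.93
= 335.0469
R = 33084.48 / 335.0469
= 98.7458%

98.7458%


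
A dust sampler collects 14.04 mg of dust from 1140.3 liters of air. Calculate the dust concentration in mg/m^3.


Convert liters to m^3: 1 m^3 = 1000 L
Concentration = mass / volume * 1000
= 14.04 / 1140.3 * 1000
= 0.01231254933 * 1000
= 12.3125 mg/m^3

12.3125 mg/m^3


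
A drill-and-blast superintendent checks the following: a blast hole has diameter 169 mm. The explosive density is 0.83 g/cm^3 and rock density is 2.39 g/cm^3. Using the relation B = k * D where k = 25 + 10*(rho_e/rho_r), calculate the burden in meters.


First, compute k:
rho_e / rho_r = 0.83 / 2.39 = 0.3472803347
k = 25 + 10 * 0.3472803347 = 28.47280335
Then, compute burden:
B = k * D / 1000 = 28.47280335 * 169 / 1000
= 4811.903766 / 1000
= 4.8119 m

4.8119 m


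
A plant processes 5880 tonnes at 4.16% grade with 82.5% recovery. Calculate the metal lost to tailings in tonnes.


Total metal in feed:
= 5880 * 4.16 / 100 = 244.608 tonnes
Metal recovered:
= 244.608 * 82.5 / 100 = 201.8016 tonnes
Metal lost to tailings:
= 244.608 - 201.8016
= 42.8064 tonnes

42.8064 tonnes


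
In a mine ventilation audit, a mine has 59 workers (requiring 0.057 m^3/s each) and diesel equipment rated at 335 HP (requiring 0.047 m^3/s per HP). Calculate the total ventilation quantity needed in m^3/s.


Airflow for workers:
Q_people = 59 * 0.057 = 3.363 m^3/s
Airflow for diesel equipment:
Q_diesel = 335 * 0.047 = 15.745 m^3/s
Total ventilation:
Q_total = 3.363 + 15.745
= 19.108 m^3/s

19.108 m^3/s


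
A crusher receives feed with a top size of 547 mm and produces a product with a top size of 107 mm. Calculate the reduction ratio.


5.1121

Reduction ratio = feed size / product size
= 547 / 107
= 5.1121


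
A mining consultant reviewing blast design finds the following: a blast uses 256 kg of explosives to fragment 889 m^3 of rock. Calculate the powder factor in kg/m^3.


0.288 kg/m^3

Powder factor = explosive mass / rock volume
= 256 / 889
= 0.288 kg/m^3


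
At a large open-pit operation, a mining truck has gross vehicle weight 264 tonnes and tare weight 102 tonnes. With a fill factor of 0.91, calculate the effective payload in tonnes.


147.42 tonnes

Maximum payload = gross - tare
= 264 - 102 = 162 tonnes
Effective payload = max payload * fill factor
= 162 * 0.91
= 147.42 tonnes


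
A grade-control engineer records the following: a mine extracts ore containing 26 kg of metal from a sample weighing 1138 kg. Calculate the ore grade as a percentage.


2.2847%

Ore grade = (metal mass / ore mass) * 100
= (26 / 1138) * 100
= 0.02284710018 * 100
= 2.2847%


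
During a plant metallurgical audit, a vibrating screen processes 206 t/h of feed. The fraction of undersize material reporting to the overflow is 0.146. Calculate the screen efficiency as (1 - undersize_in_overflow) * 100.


Screen efficiency = (1 - fraction of undersize in overflow) * 100
= (1 - 0.146) * 100
= 0.854 * 100
= 85.4%

85.4%


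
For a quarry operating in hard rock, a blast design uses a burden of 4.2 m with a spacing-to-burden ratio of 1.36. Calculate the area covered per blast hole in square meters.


First, find the spacing:
Spacing = burden * ratio = 4.2 * 1.36
= 5.712 m
Then, calculate the area:
Area = burden * spacing = 4.2 * 5.712
= 23.9904 m^2

23.9904 m^2


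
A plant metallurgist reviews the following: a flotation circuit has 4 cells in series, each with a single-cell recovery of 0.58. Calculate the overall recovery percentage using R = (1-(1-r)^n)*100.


Complement of single-cell recovery:
1 - r = 1 - 0.58 = 0.42
Raise to power n:
(1 - r)^4 = 0.42^4 = 0.03111696
Overall recovery:
R = (1 - 0.03111696) * 100
= 96.8883%

96.8883%


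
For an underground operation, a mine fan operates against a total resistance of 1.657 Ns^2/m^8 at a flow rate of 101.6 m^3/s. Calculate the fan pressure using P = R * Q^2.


Compute Q^2:
Q^2 = 101.6^2 = 10322.56
Compute pressure:
P = R * Q^2 = 1.657 * 10322.56
= 17104.4819 Pa

17104.4819 Pa


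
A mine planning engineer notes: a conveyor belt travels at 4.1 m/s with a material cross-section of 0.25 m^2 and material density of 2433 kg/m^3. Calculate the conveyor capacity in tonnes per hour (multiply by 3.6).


Volumetric flow = speed * area
= 4.1 * 0.25 = 1.025 m^3/s
Mass flow = volumetric * density
= 1.025 * 2433 = 2493.825 kg/s
Convert to t/h: multiply by 3.6
Capacity = 2493.825 * 3.6
= 8977.77 t/h

8977.77 t/h


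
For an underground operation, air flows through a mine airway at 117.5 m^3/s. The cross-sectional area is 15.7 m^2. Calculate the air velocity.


Velocity = flow rate / cross-sectional area
= 117.5 / 15.7
= 7.4841 m/s

7.4841 m/s


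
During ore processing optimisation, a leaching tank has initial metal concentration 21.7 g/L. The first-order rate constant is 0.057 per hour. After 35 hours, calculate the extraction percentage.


Compute the exponent:
-k * t = -0.057 * 35 = -1.995
Remaining concentration:
C = 21.7 * exp(-1.995)
= 21.7 * 0.1360136542
= 2.951496295 g/L
Extracted = 21.7 - 2.951496295 = 18.7485037 g/L
Extraction % = 18.7485037 / 21.7 * 100
= 86.3986%

86.3986%


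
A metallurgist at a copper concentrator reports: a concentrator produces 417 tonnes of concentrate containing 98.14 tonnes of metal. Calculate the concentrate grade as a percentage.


Grade = (metal in concentrate / concentrate mass) * 100
= (98.14 / 417) * 100
= 0.2353477218 * 100
= 23.5348%

23.5348%


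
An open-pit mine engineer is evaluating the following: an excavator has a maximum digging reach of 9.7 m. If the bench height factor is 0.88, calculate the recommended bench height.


8.536 m

Bench height = reach * factor
= 9.7 * 0.88
= 8.536 m


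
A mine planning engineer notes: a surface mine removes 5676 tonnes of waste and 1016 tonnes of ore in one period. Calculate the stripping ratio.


5.5866

Stripping ratio = waste tonnage / ore tonnage
= 5676 / 1016
= 5.5866


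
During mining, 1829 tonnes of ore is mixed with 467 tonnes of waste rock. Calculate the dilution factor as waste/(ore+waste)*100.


Total material = ore + waste
= 1829 + 467 = 2296 tonnes
Dilution = waste / total * 100
= 467 / 2296 * 100
= 0.2033972125 * 100
= 20.3397%

20.3397%


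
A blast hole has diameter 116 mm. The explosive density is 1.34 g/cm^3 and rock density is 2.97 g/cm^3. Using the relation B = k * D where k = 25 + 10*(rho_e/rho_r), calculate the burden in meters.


First, compute k:
rho_e / rho_r = 1.34 / 2.97 = 0.4511784512
k = 25 + 10 * 0.4511784512 = 29.51178451
Then, compute burden:
B = k * D / 1000 = 29.51178451 * 116 / 1000
= 3423.367003 / 1000
= 3.4234 m

3.4234 m


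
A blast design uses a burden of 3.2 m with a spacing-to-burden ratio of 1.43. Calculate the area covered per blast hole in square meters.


14.6432 m^2

First, find the spacing:
Spacing = burden * ratio = 3.2 * 1.43
= 4.576 m
Then, calculate the area:
Area = burden * spacing = 3.2 * 4.576
= 14.6432 m^2


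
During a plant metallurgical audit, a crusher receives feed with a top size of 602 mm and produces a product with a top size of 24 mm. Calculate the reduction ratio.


Reduction ratio = feed size / product size
= 602 / 24
= 25.0833

25.0833


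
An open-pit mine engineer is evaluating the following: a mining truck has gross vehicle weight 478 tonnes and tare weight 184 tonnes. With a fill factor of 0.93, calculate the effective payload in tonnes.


Maximum payload = gross - tare
= 478 - 184 = 294 tonnes
Effective payload = max payload * fill factor
= 294 * 0.93
= 273.42 tonnes

273.42 tonnes


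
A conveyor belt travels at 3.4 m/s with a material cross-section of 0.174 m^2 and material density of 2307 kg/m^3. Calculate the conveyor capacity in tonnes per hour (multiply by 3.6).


4913.3563 t/h

Volumetric flow = speed * area
= 3.4 * 0.174 = 0.5916 m^3/s
Mass flow = volumetric * density
= 0.5916 * 2307 = 1364.8212 kg/s
Convert to t/h: multiply by 3.6
Capacity = 1364.8212 * 3.6
= 4913.3563 t/h


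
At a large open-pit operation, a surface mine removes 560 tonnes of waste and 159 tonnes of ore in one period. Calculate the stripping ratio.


Stripping ratio = waste tonnage / ore tonnage
= 560 / 159
= 3.522

3.522


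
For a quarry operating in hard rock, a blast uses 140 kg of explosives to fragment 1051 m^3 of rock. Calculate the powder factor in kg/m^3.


0.1332 kg/m^3

Powder factor = explosive mass / rock volume
= 140 / 1051
= 0.1332 kg/m^3


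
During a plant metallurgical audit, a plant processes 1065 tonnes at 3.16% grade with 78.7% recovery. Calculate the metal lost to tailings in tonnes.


Total metal in feed:
= 1065 * 3.16 / 100 = 33.654 tonnes
Metal recovered:
= 33.654 * 78.7 / 100 = 26.485698 tonnes
Metal lost to tailings:
= 33.654 - 26.485698
= 7.1683 tonnes

7.1683 tonnes


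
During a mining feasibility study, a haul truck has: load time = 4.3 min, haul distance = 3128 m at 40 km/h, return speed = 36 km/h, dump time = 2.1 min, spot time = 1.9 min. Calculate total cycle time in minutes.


18.2053 min

Convert haul speed to m/min: 40 * 1000/60 = 666.6666667 m/min
Haul time = 3128 / 666.6666667 = 4.692 min
Convert return speed to m/min: 36 * 1000/60 = 600 m/min
Return time = 3128 / 600 = 5.213333333 min
Total cycle time:
= 4.3 + 4.692 + 2.1 + 5.213333333 + 1.9
= 18.2053 min


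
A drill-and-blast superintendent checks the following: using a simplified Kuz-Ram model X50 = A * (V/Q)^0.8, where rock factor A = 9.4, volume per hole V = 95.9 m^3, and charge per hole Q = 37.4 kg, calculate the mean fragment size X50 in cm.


Compute V/Q:
V/Q = 95.9 / 37.4 = 2.564171123
Raise to the power 0.8:
(V/Q)^0.8 = 2.564171123^0.8 = 2.12401512
Multiply by A:
X50 = 9.4 * 2.12401512
= 19.9657 cm

19.9657 cm


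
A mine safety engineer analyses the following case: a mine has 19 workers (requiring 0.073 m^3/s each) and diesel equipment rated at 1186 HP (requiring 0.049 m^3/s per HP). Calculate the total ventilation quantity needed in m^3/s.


Airflow for workers:
Q_people = 19 * 0.073 = 1.387 m^3/s
Airflow for diesel equipment:
Q_diesel = 1186 * 0.049 = 58.114 m^3/s
Total ventilation:
Q_total = 1.387 + 58.114
= 59.501 m^3/s

59.501 m^3/s


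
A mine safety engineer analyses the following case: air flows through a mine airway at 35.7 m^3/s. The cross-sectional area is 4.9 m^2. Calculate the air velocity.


7.2857 m/s

Velocity = flow rate / cross-sectional area
= 35.7 / 4.9
= 7.2857 m/s


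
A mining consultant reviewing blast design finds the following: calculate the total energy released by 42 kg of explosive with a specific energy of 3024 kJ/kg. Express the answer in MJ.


Energy = mass * specific_energy / 1000
= 42 * 3024 / 1000
= 127008 / 1000
= 127.008 MJ

127.008 MJ


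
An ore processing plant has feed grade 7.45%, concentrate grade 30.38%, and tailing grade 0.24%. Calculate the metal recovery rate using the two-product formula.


97.5492%

Using the two-product formula:
R = 100 * c * (f - t) / (f * (c - t))
Numerator = 100 * 30.38 * (7.45 - 0.24)
= 100 * 30.38 * 7.21
= 21903.98
Denominator = 7.45 * (30.38 - 0.24)
= 7.45 * 30.14
= 224.543
R = 21903.98 / 224.543
= 97.5492%


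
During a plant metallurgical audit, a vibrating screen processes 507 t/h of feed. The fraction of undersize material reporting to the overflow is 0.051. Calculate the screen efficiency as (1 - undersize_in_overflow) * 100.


94.9%

Screen efficiency = (1 - fraction of undersize in overflow) * 100
= (1 - 0.051) * 100
= 0.949 * 100
= 94.9%


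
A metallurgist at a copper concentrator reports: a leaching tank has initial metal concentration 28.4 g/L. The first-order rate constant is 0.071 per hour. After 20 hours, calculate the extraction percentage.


Compute the exponent:
-k * t = -0.071 * 20 = -1.42
Remaining concentration:
C = 28.4 * exp(-1.42)
= 28.4 * 0.2417140169
= 6.86467808 g/L
Extracted = 28.4 - 6.86467808 = 21.53532192 g/L
Extraction % = 21.53532192 / 28.4 * 100
= 75.8286%

75.8286%


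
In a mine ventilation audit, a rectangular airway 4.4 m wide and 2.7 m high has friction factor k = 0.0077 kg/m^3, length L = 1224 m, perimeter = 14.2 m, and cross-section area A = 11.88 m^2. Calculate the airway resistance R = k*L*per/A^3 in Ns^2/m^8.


Compute the numerator:
k * L * per = 0.0077 * 1224 * 14.2
= 133.83216
Compute the denominator:
A^3 = 11.88^3 = 1676.676672
Resistance:
R = 133.83216 / 1676.676672
= 0.0798 Ns^2/m^8

0.0798 Ns^2/m^8


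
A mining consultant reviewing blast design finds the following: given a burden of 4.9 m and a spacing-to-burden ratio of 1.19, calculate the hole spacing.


Spacing = burden * ratio
= 4.9 * 1.19
= 5.831 m

5.831 m


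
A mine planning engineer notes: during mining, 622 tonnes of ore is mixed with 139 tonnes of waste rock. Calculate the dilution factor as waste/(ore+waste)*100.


Total material = ore + waste
= 622 + 139 = 761 tonnes
Dilution = waste / total * 100
= 139 / 761 * 100
= 0.1826544021 * 100
= 18.2654%

18.2654%


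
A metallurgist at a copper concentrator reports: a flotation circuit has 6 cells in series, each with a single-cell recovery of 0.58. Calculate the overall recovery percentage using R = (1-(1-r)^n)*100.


Complement of single-cell recovery:
1 - r = 1 - 0.58 = 0.42
Raise to power n:
(1 - r)^6 = 0.42^6 = 0.005489031744
Overall recovery:
R = (1 - 0.005489031744) * 100
= 99.4511%

99.4511%


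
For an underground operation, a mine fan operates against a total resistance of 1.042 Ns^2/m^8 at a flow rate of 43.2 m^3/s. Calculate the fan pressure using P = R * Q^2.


1944.6221 Pa

Compute Q^2:
Q^2 = 43.2^2 = 1866.24
Compute pressure:
P = R * Q^2 = 1.042 * 1866.24
= 1944.6221 Pa


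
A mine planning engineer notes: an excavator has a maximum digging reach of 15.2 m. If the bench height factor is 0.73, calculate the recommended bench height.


11.096 m

Bench height = reach * factor
= 15.2 * 0.73
= 11.096 m


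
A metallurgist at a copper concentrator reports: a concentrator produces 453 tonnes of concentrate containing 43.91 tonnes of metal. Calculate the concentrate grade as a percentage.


9.6932%

Grade = (metal in concentrate / concentrate mass) * 100
= (43.91 / 453) * 100
= 0.09693156733 * 100
= 9.6932%


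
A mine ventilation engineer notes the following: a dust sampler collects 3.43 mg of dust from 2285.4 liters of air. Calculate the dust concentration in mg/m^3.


1.5008 mg/m^3

Convert liters to m^3: 1 m^3 = 1000 L
Concentration = mass / volume * 1000
= 3.43 / 2285.4 * 1000
= 0.001500831364 * 1000
= 1.5008 mg/m^3


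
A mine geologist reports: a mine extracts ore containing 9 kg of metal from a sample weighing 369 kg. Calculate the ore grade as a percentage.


2.439%

Ore grade = (metal mass / ore mass) * 100
= (9 / 369) * 100
= 0.0243902439 * 100
= 2.439%


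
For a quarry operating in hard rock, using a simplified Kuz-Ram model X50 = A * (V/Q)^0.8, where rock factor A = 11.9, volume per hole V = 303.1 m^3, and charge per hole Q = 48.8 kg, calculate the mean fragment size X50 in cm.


Compute V/Q:
V/Q = 303.1 / 48.8 = 6.211065574
Raise to the power 0.8:
(V/Q)^0.8 = 6.211065574^0.8 = 4.310552029
Multiply by A:
X50 = 11.9 * 4.310552029
= 51.2956 cm

51.2956 cm


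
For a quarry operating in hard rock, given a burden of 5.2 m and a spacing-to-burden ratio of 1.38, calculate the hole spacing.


Spacing = burden * ratio
= 5.2 * 1.38
= 7.176 m

7.176 m


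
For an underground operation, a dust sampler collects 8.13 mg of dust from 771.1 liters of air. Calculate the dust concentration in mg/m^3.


Convert liters to m^3: 1 m^3 = 1000 L
Concentration = mass / volume * 1000
= 8.13 / 771.1 * 1000
= 0.01054337959 * 1000
= 10.5434 mg/m^3

10.5434 mg/m^3


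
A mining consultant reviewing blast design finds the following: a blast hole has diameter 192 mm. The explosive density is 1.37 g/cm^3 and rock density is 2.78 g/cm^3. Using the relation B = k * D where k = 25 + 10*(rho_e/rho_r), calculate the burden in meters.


5.7462 m

First, compute k:
rho_e / rho_r = 1.37 / 2.78 = 0.4928057554
k = 25 + 10 * 0.4928057554 = 29.92805755
Then, compute burden:
B = k * D / 1000 = 29.92805755 * 192 / 1000
= 5746.18705 / 1000
= 5.7462 m


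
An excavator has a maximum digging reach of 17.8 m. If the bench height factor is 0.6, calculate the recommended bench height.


Bench height = reach * factor
= 17.8 * 0.6
= 10.68 m

10.68 m


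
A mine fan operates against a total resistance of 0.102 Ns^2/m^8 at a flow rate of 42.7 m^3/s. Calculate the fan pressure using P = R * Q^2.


185.9756 Pa

Compute Q^2:
Q^2 = 42.7^2 = 1823.29
Compute pressure:
P = R * Q^2 = 0.102 * 1823.29
= 185.9756 Pa


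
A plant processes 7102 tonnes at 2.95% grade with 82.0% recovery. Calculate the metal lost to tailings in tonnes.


37.7116 tonnes

Total metal in feed:
= 7102 * 2.95 / 100 = 209.509 tonnes
Metal recovered:
= 209.509 * 82.0 / 100 = 171.79738 tonnes
Metal lost to tailings:
= 209.509 - 171.79738
= 37.7116 tonnes


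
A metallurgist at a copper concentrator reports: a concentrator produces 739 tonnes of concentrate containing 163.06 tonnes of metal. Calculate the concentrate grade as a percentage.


Grade = (metal in concentrate / concentrate mass) * 100
= (163.06 / 739) * 100
= 0.2206495264 * 100
= 22.065%

22.065%


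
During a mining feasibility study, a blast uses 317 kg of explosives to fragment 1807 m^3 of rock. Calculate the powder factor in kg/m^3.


0.1754 kg/m^3

Powder factor = explosive mass / rock volume
= 317 / 1807
= 0.1754 kg/m^3


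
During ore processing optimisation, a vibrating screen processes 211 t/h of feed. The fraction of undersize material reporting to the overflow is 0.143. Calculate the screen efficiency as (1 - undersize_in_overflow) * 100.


85.7%

Screen efficiency = (1 - fraction of undersize in overflow) * 100
= (1 - 0.143) * 100
= 0.857 * 100
= 85.7%


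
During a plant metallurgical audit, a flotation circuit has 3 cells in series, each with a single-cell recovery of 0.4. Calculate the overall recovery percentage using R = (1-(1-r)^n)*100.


78.4%

Complement of single-cell recovery:
1 - r = 1 - 0.4 = 0.6
Raise to power n:
(1 - r)^3 = 0.6^3 = 0.216
Overall recovery:
R = (1 - 0.216) * 100
= 78.4%


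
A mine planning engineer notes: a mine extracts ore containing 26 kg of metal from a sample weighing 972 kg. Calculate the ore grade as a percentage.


Ore grade = (metal mass / ore mass) * 100
= (26 / 972) * 100
= 0.02674897119 * 100
= 2.6749%

2.6749%


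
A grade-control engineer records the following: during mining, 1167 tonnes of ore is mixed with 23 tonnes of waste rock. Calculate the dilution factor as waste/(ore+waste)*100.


1.9328%

Total material = ore + waste
= 1167 + 23 = 1190 tonnes
Dilution = waste / total * 100
= 23 / 1190 * 100
= 0.01932773109 * 100
= 1.9328%


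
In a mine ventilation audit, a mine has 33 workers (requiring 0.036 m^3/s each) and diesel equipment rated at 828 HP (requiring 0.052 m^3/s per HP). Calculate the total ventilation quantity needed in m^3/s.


44.244 m^3/s

Airflow for workers:
Q_people = 33 * 0.036 = 1.188 m^3/s
Airflow for diesel equipment:
Q_diesel = 828 * 0.052 = 43.056 m^3/s
Total ventilation:
Q_total = 1.188 + 43.056
= 44.244 m^3/s


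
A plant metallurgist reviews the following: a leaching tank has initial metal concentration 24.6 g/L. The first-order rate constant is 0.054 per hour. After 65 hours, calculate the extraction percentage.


Compute the exponent:
-k * t = -0.054 * 65 = -3.51
Remaining concentration:
C = 24.6 * exp(-3.51)
= 24.6 * 0.02989691444
= 0.7354640951 g/L
Extracted = 24.6 - 0.7354640951 = 23.8645359 g/L
Extraction % = 23.8645359 / 24.6 * 100
= 97.0103%

97.0103%


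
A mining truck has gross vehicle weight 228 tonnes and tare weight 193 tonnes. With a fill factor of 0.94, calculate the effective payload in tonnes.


32.9 tonnes

Maximum payload = gross - tare
= 228 - 193 = 35 tonnes
Effective payload = max payload * fill factor
= 35 * 0.94
= 32.9 tonnes


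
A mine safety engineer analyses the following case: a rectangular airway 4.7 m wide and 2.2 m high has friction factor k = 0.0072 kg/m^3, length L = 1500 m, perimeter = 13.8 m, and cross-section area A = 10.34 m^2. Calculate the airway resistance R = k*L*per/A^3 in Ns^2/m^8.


0.1348 Ns^2/m^8

Compute the numerator:
k * L * per = 0.0072 * 1500 * 13.8
= 149.04
Compute the denominator:
A^3 = 10.34^3 = 1105.507304
Resistance:
R = 149.04 / 1105.507304
= 0.1348 Ns^2/m^8


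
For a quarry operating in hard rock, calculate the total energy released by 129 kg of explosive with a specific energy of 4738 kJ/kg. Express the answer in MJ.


611.202 MJ

Energy = mass * specific_energy / 1000
= 129 * 4738 / 1000
= 611202 / 1000
= 611.202 MJ
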